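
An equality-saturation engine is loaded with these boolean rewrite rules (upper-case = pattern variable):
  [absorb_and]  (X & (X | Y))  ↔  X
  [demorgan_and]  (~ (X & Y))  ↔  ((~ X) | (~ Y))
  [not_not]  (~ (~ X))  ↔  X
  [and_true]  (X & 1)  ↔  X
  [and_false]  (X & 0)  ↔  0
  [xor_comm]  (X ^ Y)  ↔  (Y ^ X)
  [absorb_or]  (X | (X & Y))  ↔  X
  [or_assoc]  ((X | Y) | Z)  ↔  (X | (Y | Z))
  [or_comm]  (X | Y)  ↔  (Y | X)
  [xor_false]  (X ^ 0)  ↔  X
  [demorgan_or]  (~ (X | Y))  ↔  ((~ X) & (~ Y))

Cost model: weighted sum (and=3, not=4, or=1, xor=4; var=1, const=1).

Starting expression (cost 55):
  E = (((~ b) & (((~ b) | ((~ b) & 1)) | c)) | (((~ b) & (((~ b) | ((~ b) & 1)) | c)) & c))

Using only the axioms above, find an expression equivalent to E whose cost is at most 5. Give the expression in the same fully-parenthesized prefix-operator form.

(1) (((~ b) & (((~ b) | ((~ b) & 1)) | c)) | (((~ b) & (((~ b) | ((~ b) & 1)) | c)) & c))  =[absorb_or →]=  ((~ b) & (((~ b) | ((~ b) & 1)) | c))
(2) ((~ b) | ((~ b) & 1))  =[absorb_or →]=  (~ b)    ⊢ ((~ b) & ((~ b) | c))
(3) ((~ b) & ((~ b) | c))  =[absorb_and →]=  (~ b)    ⊢ cost 5, within 5

(~ b)   [cost 5]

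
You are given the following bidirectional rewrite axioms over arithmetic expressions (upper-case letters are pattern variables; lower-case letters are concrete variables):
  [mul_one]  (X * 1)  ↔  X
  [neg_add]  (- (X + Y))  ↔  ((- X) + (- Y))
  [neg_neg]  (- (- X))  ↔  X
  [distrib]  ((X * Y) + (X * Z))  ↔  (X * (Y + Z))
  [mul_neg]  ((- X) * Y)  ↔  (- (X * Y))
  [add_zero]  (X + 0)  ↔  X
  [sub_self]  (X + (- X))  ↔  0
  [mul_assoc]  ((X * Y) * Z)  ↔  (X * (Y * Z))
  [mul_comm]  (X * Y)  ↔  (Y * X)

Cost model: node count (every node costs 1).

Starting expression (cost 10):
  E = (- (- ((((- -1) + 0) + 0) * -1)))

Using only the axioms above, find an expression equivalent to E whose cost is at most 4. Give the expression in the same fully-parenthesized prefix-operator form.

1. [neg_neg →] (- (- ((((- -1) + 0) + 0) * -1)))  →  ((((- -1) + 0) + 0) * -1)
2. [add_zero →] ((- -1) + 0)  →  (- -1);  E = (((- -1) + 0) * -1)
3. [add_zero →] ((- -1) + 0)  →  (- -1);  cost 4 ≤ 4, done

((- -1) * -1)   [cost 4]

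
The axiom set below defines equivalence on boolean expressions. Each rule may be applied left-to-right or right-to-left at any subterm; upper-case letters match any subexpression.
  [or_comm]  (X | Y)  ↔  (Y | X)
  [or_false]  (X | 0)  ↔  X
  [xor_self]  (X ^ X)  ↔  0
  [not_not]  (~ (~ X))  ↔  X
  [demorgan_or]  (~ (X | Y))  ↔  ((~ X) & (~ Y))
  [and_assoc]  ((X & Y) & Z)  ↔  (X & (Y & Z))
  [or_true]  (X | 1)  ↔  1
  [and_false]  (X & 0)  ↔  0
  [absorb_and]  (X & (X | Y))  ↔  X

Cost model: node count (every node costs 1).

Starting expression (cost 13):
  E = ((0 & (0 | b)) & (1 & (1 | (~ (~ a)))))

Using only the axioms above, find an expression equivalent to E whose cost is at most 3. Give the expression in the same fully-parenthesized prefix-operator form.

(0 & 1)   [cost 3]

1. [absorb_and →] (0 & (0 | b))  →  0;  E = (0 & (1 & (1 | (~ (~ a)))))
2. [not_not →] (~ (~ a))  →  a;  E = (0 & (1 & (1 | a)))
3. [absorb_and →] (1 & (1 | a))  →  1;  cost 3 ≤ 3, done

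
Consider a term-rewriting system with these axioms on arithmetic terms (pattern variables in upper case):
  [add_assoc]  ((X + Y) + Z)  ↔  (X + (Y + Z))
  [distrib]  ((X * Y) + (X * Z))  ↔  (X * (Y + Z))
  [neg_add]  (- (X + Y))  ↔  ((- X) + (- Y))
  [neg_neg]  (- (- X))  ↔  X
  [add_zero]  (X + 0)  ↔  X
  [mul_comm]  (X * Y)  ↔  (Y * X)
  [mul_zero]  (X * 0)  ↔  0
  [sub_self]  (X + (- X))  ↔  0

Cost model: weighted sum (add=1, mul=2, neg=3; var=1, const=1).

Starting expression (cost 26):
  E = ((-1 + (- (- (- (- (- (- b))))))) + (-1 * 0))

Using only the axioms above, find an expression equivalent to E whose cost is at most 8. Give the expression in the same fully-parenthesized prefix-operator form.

((-1 + b) + (-1 * 0))   [cost 8]

step 1: neg_neg (→) rewrites (- (- b)) into b, now ((-1 + (- (- (- (- b))))) + (-1 * 0))
step 2: neg_neg (→) rewrites (- (- b)) into b, now ((-1 + (- (- b))) + (-1 * 0))
step 3: neg_neg (→) rewrites (- (- b)) into b, reaching cost 8 (bound 8)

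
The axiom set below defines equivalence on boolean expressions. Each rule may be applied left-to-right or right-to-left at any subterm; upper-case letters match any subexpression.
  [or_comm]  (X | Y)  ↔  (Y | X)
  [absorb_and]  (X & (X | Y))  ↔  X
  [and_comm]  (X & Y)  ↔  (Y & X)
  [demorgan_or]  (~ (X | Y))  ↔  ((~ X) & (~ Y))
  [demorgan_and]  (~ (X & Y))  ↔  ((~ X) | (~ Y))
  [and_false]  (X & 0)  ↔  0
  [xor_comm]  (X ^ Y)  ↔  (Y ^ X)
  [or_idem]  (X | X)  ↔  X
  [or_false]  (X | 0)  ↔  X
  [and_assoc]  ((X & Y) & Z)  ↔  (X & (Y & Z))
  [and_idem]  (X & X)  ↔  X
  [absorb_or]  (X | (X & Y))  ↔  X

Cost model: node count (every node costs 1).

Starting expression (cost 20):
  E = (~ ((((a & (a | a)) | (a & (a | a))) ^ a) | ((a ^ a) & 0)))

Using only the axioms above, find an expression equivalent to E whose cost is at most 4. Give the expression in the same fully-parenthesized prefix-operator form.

1. [or_idem →] ((a & (a | a)) | (a & (a | a)))  →  (a & (a | a));  E = (~ (((a & (a | a)) ^ a) | ((a ^ a) & 0)))
2. [absorb_and →] (a & (a | a))  →  a;  E = (~ ((a ^ a) | ((a ^ a) & 0)))
3. [absorb_or →] ((a ^ a) | ((a ^ a) & 0))  →  (a ^ a);  cost 4 ≤ 4, done

(~ (a ^ a))   [cost 4]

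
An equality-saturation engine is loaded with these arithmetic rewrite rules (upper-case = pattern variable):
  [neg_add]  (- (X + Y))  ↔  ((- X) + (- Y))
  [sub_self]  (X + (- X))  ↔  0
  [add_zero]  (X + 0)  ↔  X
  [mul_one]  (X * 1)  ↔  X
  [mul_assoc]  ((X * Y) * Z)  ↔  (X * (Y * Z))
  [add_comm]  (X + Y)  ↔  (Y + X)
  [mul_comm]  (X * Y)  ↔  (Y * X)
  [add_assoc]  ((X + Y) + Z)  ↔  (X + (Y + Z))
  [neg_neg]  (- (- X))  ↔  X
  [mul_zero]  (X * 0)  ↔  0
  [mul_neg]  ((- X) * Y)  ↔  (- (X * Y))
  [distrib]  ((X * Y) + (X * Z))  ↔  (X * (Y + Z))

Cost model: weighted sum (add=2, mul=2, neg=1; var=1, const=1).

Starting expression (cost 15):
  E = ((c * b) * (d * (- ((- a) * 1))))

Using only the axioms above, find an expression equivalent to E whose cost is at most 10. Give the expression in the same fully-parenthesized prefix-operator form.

1. [mul_comm →] (d * (- ((- a) * 1)))  →  ((- ((- a) * 1)) * d);  E = ((c * b) * ((- ((- a) * 1)) * d))
2. [mul_one →] ((- a) * 1)  →  (- a);  E = ((c * b) * ((- (- a)) * d))
3. [neg_neg →] (- (- a))  →  a;  cost 10 ≤ 10, done

((c * b) * (a * d))   [cost 10]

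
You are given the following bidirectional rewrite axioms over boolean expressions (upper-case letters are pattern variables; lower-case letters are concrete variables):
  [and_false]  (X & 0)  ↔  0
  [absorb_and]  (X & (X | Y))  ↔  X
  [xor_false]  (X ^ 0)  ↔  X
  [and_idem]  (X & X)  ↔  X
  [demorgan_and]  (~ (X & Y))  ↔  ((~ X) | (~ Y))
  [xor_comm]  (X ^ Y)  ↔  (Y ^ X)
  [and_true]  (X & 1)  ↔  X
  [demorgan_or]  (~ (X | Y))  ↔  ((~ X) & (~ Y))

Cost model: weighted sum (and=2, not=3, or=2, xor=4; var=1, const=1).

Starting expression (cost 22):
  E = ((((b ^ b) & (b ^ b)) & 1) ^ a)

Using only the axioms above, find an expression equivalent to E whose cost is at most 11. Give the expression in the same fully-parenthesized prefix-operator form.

step 1: xor_comm (→) rewrites ((((b ^ b) & (b ^ b)) & 1) ^ a) into (a ^ (((b ^ b) & (b ^ b)) & 1))
step 2: and_idem (→) rewrites ((b ^ b) & (b ^ b)) into (b ^ b), now (a ^ ((b ^ b) & 1))
step 3: and_true (→) rewrites ((b ^ b) & 1) into (b ^ b), reaching cost 11 (bound 11)

(a ^ (b ^ b))   [cost 11]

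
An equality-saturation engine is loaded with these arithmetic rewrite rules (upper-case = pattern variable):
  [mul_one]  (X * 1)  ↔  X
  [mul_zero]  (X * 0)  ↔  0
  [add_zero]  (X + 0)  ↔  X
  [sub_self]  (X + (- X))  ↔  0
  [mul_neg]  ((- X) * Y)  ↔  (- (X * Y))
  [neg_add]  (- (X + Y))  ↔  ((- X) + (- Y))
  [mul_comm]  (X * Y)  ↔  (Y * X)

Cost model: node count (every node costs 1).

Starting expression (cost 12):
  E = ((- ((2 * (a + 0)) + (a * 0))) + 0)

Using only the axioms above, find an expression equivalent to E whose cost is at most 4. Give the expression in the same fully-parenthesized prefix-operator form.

(- (2 * a))   [cost 4]

1. [add_zero →] ((- ((2 * (a + 0)) + (a * 0))) + 0)  →  (- ((2 * (a + 0)) + (a * 0)))
2. [add_zero →] (a + 0)  →  a;  E = (- ((2 * a) + (a * 0)))
3. [mul_zero →] (a * 0)  →  0;  E = (- ((2 * a) + 0))
4. [add_zero →] ((2 * a) + 0)  →  (2 * a);  cost 4 ≤ 4, done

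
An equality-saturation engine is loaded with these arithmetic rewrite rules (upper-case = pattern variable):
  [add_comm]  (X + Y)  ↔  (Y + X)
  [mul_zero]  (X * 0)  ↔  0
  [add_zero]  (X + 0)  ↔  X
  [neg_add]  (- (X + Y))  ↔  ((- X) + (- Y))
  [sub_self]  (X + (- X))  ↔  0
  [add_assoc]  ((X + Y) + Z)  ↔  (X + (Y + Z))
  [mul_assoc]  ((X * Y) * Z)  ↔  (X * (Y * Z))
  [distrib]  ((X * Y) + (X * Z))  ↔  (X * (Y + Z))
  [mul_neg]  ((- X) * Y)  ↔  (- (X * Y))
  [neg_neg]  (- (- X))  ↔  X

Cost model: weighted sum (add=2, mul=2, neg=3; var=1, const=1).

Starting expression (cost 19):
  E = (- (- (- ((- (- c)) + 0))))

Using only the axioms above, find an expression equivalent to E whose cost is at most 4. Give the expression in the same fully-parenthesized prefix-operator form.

(- c)   [cost 4]

(1) ((- (- c)) + 0)  =[add_zero →]=  (- (- c))    ⊢ (- (- (- (- (- c)))))
(2) (- (- (- c)))  =[neg_neg →]=  (- c)    ⊢ (- (- (- c)))
(3) (- (- (- c)))  =[neg_neg →]=  (- c)    ⊢ cost 4, within 4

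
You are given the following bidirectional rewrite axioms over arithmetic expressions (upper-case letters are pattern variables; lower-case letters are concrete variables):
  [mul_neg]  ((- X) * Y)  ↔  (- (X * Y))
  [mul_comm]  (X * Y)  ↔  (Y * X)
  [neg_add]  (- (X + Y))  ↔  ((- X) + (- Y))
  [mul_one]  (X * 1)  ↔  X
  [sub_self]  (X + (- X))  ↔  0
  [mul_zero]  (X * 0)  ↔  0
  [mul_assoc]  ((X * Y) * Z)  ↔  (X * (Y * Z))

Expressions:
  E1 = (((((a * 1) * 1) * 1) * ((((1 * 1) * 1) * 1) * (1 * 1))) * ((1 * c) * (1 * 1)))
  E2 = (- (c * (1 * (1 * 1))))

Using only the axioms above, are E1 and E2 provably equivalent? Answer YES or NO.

NO

The axioms are sound identities: if E1 ↔* E2 then E1 and E2 evaluate identically under any assignment.
Under a=0, c=1: E1 evaluates to 0, E2 to -1. Distinct ⇒ no rewrite sequence connects them.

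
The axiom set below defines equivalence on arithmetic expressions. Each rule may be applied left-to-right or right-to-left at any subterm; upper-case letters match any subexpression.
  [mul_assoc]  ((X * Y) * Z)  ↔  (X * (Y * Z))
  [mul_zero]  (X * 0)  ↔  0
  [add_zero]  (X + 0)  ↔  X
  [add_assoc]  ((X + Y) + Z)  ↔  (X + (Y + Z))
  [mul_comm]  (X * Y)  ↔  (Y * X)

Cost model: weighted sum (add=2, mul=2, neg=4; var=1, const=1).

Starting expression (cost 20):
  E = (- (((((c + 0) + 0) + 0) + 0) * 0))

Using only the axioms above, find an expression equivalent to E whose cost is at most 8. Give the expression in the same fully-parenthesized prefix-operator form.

(- (c * 0))   [cost 8]

step 1: add_zero (→) rewrites (c + 0) into c, now (- ((((c + 0) + 0) + 0) * 0))
step 2: add_zero (→) rewrites ((c + 0) + 0) into (c + 0), now (- (((c + 0) + 0) * 0))
step 3: add_zero (→) rewrites (c + 0) into c, now (- ((c + 0) * 0))
step 4: add_zero (→) rewrites (c + 0) into c, reaching cost 8 (bound 8)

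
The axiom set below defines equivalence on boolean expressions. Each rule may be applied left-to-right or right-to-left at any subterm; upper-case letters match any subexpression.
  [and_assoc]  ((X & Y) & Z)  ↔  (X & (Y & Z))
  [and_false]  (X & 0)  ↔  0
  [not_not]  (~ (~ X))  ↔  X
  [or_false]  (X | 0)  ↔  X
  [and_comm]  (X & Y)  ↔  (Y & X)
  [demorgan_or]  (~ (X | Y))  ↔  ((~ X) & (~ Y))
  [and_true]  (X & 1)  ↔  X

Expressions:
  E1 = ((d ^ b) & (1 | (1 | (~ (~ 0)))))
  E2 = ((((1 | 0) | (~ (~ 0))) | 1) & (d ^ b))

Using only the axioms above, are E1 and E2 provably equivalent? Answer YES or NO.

step 1: not_not (→) rewrites (~ (~ 0)) into 0, now ((d ^ b) & (1 | (1 | 0)))
step 2: or_false (→) rewrites (1 | 0) into 1, now ((d ^ b) & (1 | 1))
step 3: and_comm (→) rewrites ((d ^ b) & (1 | 1)) into ((1 | 1) & (d ^ b))
step 4: or_false (←) rewrites 1 into (1 | 0), now (((1 | 0) | 1) & (d ^ b))
step 5: or_false (←) rewrites 1 into (1 | 0), now ((((1 | 0) | 0) | 1) & (d ^ b))
step 6: not_not (←) rewrites 0 into (~ (~ 0)), which is E2

YES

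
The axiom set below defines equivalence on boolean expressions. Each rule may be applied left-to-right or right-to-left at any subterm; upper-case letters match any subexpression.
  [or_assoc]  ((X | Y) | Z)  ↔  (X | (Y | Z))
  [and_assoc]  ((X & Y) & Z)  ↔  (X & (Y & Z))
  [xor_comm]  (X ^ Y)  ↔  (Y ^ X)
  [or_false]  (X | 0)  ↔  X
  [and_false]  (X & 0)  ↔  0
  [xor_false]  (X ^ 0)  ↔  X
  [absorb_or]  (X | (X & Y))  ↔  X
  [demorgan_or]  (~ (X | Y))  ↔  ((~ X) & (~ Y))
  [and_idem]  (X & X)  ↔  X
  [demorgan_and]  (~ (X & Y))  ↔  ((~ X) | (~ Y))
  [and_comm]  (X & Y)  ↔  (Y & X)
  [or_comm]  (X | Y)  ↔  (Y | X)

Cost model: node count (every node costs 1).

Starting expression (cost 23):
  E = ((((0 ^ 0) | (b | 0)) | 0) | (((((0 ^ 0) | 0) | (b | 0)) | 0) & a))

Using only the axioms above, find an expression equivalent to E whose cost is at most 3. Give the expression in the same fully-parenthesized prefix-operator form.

(1) ((0 ^ 0) | 0)  =[or_false →]=  (0 ^ 0)    ⊢ ((((0 ^ 0) | (b | 0)) | 0) | ((((0 ^ 0) | (b | 0)) | 0) & a))
(2) ((((0 ^ 0) | (b | 0)) | 0) | ((((0 ^ 0) | (b | 0)) | 0) & a))  =[absorb_or →]=  (((0 ^ 0) | (b | 0)) | 0)
(3) (0 ^ 0)  =[xor_false →]=  0    ⊢ ((0 | (b | 0)) | 0)
(4) (b | 0)  =[or_false →]=  b    ⊢ ((0 | b) | 0)
(5) ((0 | b) | 0)  =[or_false →]=  (0 | b)    ⊢ cost 3, within 3

(0 | b)   [cost 3]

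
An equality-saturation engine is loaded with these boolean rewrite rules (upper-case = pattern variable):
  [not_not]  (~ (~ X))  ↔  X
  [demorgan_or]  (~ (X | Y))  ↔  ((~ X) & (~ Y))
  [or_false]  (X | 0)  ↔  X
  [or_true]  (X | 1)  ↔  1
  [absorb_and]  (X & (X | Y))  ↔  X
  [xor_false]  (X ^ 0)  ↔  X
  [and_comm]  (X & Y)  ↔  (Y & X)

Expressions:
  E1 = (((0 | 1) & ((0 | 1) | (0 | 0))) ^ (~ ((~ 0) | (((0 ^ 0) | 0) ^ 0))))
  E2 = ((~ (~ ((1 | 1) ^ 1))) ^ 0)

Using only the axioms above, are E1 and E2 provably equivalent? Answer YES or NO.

Every axiom is a valid identity, so a rewrite proof would force E1 and E2 to agree under every assignment.
At the empty assignment (no variables occur): E1 = 1 but E2 = 0; they differ, so no derivation exists.

NO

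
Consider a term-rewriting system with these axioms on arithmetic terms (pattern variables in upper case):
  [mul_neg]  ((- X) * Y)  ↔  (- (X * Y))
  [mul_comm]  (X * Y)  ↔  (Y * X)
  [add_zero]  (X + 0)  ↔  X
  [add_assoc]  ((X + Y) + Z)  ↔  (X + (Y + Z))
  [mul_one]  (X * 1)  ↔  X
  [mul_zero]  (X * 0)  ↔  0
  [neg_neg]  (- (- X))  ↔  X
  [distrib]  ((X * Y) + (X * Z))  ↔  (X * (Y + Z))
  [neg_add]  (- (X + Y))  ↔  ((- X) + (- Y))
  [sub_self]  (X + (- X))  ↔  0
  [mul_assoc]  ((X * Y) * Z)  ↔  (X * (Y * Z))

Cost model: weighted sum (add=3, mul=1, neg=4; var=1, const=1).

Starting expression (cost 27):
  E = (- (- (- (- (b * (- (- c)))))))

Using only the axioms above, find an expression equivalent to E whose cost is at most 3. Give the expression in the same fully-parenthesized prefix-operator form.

(b * c)   [cost 3]

1. [neg_neg →] (- (- (b * (- (- c)))))  →  (b * (- (- c)));  E = (- (- (b * (- (- c)))))
2. [neg_neg →] (- (- (b * (- (- c)))))  →  (b * (- (- c)))
3. [neg_neg →] (- (- c))  →  c;  cost 3 ≤ 3, done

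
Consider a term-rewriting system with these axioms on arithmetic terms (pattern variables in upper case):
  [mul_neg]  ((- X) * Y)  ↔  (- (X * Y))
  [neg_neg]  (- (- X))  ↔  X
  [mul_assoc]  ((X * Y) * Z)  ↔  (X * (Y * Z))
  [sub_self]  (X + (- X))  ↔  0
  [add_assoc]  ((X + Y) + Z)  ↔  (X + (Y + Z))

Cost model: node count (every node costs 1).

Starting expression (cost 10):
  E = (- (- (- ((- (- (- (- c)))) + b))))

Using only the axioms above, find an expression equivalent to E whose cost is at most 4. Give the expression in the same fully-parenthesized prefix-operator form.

(- (c + b))   [cost 4]

(1) (- (- c))  =[neg_neg →]=  c    ⊢ (- (- (- ((- (- c)) + b))))
(2) (- (- c))  =[neg_neg →]=  c    ⊢ (- (- (- (c + b))))
(3) (- (- (- (c + b))))  =[neg_neg →]=  (- (c + b))    ⊢ cost 4, within 4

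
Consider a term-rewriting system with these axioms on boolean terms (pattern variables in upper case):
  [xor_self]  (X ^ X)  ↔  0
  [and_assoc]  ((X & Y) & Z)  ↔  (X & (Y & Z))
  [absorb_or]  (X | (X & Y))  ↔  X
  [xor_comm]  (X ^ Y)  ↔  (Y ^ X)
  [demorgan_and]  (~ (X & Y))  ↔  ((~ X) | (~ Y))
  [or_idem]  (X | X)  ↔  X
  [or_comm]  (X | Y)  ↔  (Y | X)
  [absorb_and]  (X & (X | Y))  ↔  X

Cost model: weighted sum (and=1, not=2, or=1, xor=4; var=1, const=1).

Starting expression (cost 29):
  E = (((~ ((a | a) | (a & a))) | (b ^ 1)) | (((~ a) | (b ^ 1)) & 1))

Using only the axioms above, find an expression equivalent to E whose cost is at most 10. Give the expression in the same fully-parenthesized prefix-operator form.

((~ a) | (b ^ 1))   [cost 10]

step 1: or_idem (→) rewrites (a | a) into a, now (((~ (a | (a & a))) | (b ^ 1)) | (((~ a) | (b ^ 1)) & 1))
step 2: absorb_or (→) rewrites (a | (a & a)) into a, now (((~ a) | (b ^ 1)) | (((~ a) | (b ^ 1)) & 1))
step 3: absorb_or (→) rewrites (((~ a) | (b ^ 1)) | (((~ a) | (b ^ 1)) & 1)) into ((~ a) | (b ^ 1)), reaching cost 10 (bound 10)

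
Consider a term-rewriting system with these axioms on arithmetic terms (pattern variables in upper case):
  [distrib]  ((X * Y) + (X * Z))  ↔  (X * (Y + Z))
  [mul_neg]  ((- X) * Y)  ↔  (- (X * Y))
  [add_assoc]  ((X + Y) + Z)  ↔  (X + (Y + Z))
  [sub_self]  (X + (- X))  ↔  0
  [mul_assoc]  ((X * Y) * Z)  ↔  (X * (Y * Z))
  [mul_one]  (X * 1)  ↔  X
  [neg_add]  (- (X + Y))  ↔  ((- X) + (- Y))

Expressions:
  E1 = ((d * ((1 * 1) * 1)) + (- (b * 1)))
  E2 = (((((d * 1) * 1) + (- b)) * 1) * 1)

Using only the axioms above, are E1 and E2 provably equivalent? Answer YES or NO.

YES

(1) (1 * 1)  =[mul_one →]=  1    ⊢ ((d * (1 * 1)) + (- (b * 1)))
(2) (b * 1)  =[mul_one →]=  b    ⊢ ((d * (1 * 1)) + (- b))
(3) (1 * 1)  =[mul_one →]=  1    ⊢ ((d * 1) + (- b))
(4) d  =[mul_one ←]=  (d * 1)    ⊢ (((d * 1) * 1) + (- b))
(5) (((d * 1) * 1) + (- b))  =[mul_one ←]=  ((((d * 1) * 1) + (- b)) * 1)
(6) ((((d * 1) * 1) + (- b)) * 1)  =[mul_one ←]=  (((((d * 1) * 1) + (- b)) * 1) * 1)    ⊢ E2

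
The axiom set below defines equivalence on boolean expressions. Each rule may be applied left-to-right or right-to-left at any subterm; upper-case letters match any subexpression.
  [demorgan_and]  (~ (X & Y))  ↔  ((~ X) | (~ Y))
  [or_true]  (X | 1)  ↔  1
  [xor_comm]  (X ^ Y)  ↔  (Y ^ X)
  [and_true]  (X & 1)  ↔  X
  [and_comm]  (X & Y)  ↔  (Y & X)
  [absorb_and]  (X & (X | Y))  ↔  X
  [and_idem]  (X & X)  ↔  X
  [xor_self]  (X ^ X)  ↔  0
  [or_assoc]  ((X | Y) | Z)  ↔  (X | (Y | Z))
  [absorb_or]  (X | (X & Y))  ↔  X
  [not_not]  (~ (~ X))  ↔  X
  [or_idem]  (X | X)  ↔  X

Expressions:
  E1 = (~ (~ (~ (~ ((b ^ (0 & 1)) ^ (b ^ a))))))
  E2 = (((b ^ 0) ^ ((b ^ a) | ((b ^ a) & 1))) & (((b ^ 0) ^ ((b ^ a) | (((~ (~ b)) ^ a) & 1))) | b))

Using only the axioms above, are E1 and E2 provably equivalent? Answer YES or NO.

1. [not_not →] (~ (~ ((b ^ (0 & 1)) ^ (b ^ a))))  →  ((b ^ (0 & 1)) ^ (b ^ a));  E1 = (~ (~ ((b ^ (0 & 1)) ^ (b ^ a))))
2. [and_true →] (0 & 1)  →  0;  E1 = (~ (~ ((b ^ 0) ^ (b ^ a))))
3. [not_not →] (~ (~ ((b ^ 0) ^ (b ^ a))))  →  ((b ^ 0) ^ (b ^ a))
4. [absorb_or ←] (b ^ a)  →  ((b ^ a) | ((b ^ a) & 1));  E1 = ((b ^ 0) ^ ((b ^ a) | ((b ^ a) & 1)))
5. [absorb_and ←] ((b ^ 0) ^ ((b ^ a) | ((b ^ a) & 1)))  →  (((b ^ 0) ^ ((b ^ a) | ((b ^ a) & 1))) & (((b ^ 0) ^ ((b ^ a) | ((b ^ a) & 1))) | b))
6. [not_not ←] b  →  (~ (~ b));  this is E2

YES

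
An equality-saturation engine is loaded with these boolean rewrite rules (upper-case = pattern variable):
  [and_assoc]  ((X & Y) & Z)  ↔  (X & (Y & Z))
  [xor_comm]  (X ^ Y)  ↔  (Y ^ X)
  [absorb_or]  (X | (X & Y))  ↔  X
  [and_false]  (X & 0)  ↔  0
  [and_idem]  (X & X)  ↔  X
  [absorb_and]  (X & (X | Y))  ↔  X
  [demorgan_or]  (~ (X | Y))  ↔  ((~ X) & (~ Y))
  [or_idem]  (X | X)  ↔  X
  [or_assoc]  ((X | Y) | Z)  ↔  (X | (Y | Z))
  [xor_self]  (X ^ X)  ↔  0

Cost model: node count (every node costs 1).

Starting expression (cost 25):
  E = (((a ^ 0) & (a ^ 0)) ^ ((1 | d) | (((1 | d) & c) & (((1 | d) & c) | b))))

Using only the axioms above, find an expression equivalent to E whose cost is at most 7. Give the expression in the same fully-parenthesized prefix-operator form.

1. [absorb_and →] (((1 | d) & c) & (((1 | d) & c) | b))  →  ((1 | d) & c);  E = (((a ^ 0) & (a ^ 0)) ^ ((1 | d) | ((1 | d) & c)))
2. [absorb_or →] ((1 | d) | ((1 | d) & c))  →  (1 | d);  E = (((a ^ 0) & (a ^ 0)) ^ (1 | d))
3. [and_idem →] ((a ^ 0) & (a ^ 0))  →  (a ^ 0);  cost 7 ≤ 7, done

((a ^ 0) ^ (1 | d))   [cost 7]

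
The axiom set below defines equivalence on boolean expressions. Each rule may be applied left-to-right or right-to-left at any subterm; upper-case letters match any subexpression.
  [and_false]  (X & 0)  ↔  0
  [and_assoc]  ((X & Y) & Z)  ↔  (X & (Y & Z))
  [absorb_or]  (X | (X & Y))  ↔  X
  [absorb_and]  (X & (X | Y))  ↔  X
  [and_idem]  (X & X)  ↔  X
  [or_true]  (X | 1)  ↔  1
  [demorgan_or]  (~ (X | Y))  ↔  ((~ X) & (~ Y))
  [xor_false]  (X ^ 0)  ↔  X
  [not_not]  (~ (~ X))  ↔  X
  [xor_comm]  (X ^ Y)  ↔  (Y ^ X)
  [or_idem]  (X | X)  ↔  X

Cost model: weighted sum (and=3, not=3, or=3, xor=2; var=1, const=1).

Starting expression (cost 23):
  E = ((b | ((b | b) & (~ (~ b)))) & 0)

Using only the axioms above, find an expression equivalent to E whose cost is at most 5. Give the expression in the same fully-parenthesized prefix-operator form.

1. [or_idem →] (b | b)  →  b;  E = ((b | (b & (~ (~ b)))) & 0)
2. [not_not →] (~ (~ b))  →  b;  E = ((b | (b & b)) & 0)
3. [absorb_or →] (b | (b & b))  →  b;  cost 5 ≤ 5, done

(b & 0)   [cost 5]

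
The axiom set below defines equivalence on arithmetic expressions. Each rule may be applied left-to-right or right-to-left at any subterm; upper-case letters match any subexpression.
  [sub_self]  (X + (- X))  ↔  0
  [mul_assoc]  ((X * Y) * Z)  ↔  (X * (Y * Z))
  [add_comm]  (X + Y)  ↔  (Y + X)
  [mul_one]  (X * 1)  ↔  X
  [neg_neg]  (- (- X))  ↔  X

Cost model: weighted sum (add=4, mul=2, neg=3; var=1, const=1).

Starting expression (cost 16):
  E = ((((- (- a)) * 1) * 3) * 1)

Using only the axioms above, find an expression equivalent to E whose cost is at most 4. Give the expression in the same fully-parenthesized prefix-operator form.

(1) ((((- (- a)) * 1) * 3) * 1)  =[mul_one →]=  (((- (- a)) * 1) * 3)
(2) (- (- a))  =[neg_neg →]=  a    ⊢ ((a * 1) * 3)
(3) (a * 1)  =[mul_one →]=  a    ⊢ cost 4, within 4

(a * 3)   [cost 4]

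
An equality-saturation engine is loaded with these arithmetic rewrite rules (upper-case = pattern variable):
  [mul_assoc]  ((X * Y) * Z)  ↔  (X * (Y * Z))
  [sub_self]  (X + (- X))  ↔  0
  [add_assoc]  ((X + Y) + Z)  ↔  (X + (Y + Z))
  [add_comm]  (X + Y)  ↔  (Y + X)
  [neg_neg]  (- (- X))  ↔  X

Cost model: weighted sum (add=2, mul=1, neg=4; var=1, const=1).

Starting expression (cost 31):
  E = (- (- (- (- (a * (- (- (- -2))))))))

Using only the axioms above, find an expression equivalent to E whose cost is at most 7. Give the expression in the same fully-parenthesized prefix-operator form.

1. [neg_neg →] (- (- (a * (- (- (- -2))))))  →  (a * (- (- (- -2))));  E = (- (- (a * (- (- (- -2))))))
2. [neg_neg →] (- (- (a * (- (- (- -2))))))  →  (a * (- (- (- -2))))
3. [neg_neg →] (- (- -2))  →  -2;  cost 7 ≤ 7, done

(a * (- -2))   [cost 7]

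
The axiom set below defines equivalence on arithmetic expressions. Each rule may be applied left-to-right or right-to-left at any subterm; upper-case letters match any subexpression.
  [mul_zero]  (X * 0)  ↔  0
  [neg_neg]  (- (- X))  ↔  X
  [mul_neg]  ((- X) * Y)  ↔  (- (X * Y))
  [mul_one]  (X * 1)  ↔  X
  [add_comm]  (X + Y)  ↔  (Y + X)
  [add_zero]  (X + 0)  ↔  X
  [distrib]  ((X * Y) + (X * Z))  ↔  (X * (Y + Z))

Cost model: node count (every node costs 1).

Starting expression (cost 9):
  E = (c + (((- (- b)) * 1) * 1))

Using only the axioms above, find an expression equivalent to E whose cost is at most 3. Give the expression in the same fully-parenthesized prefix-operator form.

step 1: mul_one (→) rewrites ((- (- b)) * 1) into (- (- b)), now (c + ((- (- b)) * 1))
step 2: neg_neg (→) rewrites (- (- b)) into b, now (c + (b * 1))
step 3: mul_one (→) rewrites (b * 1) into b, reaching cost 3 (bound 3)

(c + b)   [cost 3]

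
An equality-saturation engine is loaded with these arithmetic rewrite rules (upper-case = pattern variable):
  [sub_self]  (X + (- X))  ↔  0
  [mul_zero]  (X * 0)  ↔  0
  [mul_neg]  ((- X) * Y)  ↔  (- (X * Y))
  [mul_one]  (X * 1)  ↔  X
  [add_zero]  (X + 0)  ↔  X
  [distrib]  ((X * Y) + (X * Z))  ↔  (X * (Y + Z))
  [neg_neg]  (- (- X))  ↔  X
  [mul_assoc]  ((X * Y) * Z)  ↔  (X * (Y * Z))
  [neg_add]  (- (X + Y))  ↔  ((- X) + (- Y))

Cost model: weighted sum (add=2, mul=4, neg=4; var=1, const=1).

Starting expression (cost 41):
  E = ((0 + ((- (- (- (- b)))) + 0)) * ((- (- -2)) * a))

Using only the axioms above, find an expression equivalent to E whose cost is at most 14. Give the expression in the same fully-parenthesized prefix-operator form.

((0 + b) * (-2 * a))   [cost 14]

step 1: neg_neg (→) rewrites (- (- (- (- b)))) into (- (- b)), now ((0 + ((- (- b)) + 0)) * ((- (- -2)) * a))
step 2: add_zero (→) rewrites ((- (- b)) + 0) into (- (- b)), now ((0 + (- (- b))) * ((- (- -2)) * a))
step 3: neg_neg (→) rewrites (- (- b)) into b, now ((0 + b) * ((- (- -2)) * a))
step 4: neg_neg (→) rewrites (- (- -2)) into -2, reaching cost 14 (bound 14)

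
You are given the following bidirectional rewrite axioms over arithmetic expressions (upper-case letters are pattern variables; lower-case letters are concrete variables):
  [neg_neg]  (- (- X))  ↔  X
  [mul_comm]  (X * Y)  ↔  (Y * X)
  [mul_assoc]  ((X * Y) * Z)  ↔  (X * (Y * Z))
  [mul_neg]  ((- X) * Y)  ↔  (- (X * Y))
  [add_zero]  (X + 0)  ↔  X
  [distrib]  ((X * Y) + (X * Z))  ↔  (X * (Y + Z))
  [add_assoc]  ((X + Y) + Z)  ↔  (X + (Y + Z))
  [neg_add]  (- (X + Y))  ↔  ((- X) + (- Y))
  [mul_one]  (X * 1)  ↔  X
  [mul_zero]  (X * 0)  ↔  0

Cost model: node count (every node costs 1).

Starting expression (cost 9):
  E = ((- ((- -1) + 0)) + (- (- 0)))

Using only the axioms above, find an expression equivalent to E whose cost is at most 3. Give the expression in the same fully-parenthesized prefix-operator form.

(1) (- (- 0))  =[neg_neg →]=  0    ⊢ ((- ((- -1) + 0)) + 0)
(2) ((- -1) + 0)  =[add_zero →]=  (- -1)    ⊢ ((- (- -1)) + 0)
(3) ((- (- -1)) + 0)  =[add_zero →]=  (- (- -1))    ⊢ cost 3, within 3

(- (- -1))   [cost 3]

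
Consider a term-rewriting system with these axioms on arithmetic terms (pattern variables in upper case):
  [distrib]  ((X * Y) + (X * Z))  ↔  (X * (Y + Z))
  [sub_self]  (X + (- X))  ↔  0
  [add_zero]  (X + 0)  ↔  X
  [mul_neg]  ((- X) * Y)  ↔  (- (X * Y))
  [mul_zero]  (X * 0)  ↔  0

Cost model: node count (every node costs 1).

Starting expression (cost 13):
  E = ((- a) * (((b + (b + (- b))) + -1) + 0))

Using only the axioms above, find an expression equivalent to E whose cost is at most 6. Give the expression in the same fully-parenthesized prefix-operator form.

step 1: add_zero (→) rewrites (((b + (b + (- b))) + -1) + 0) into ((b + (b + (- b))) + -1), now ((- a) * ((b + (b + (- b))) + -1))
step 2: sub_self (→) rewrites (b + (- b)) into 0, now ((- a) * ((b + 0) + -1))
step 3: add_zero (→) rewrites (b + 0) into b, reaching cost 6 (bound 6)

((- a) * (b + -1))   [cost 6]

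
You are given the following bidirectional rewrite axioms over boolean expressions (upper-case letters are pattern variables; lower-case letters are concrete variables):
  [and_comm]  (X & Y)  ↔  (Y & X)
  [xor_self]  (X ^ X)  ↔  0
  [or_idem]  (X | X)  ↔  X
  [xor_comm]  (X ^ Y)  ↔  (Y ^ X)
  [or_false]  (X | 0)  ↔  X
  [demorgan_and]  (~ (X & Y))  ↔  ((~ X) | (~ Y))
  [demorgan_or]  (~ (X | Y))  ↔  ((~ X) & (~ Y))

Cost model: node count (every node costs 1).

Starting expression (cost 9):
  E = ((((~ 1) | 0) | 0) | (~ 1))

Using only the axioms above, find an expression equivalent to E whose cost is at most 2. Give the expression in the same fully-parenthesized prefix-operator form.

(~ 1)   [cost 2]

step 1: or_false (→) rewrites ((~ 1) | 0) into (~ 1), now (((~ 1) | 0) | (~ 1))
step 2: or_false (→) rewrites ((~ 1) | 0) into (~ 1), now ((~ 1) | (~ 1))
step 3: or_idem (→) rewrites ((~ 1) | (~ 1)) into (~ 1), reaching cost 2 (bound 2)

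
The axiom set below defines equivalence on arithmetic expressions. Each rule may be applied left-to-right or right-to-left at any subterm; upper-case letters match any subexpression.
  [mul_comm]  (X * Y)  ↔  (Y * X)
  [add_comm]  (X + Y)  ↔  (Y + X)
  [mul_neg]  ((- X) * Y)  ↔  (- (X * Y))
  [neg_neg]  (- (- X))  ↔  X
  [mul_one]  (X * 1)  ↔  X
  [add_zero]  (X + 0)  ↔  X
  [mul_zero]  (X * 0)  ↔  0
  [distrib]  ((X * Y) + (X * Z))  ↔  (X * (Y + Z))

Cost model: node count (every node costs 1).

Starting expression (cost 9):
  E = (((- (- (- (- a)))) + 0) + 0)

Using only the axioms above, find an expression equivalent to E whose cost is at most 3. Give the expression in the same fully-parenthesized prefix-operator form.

1. [add_zero →] ((- (- (- (- a)))) + 0)  →  (- (- (- (- a))));  E = ((- (- (- (- a)))) + 0)
2. [add_zero →] ((- (- (- (- a)))) + 0)  →  (- (- (- (- a))))
3. [neg_neg →] (- (- (- a)))  →  (- a);  cost 3 ≤ 3, done

(- (- a))   [cost 3]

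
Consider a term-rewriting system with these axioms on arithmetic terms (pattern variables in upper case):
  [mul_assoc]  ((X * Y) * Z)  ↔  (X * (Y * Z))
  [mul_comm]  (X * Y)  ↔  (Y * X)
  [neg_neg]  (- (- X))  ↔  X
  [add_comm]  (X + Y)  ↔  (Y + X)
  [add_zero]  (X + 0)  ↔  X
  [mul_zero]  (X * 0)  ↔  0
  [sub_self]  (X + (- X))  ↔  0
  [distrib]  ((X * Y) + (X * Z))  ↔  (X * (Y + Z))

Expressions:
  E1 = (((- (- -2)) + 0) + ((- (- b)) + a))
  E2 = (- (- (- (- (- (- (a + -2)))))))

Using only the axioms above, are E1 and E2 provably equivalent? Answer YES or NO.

All listed rules preserve value, hence provable equivalence implies equal values everywhere; look for a separating assignment.
a=0, b=1 gives E1 ↦ -1, E2 ↦ -2; values differ ⇒ not provably equivalent.

NO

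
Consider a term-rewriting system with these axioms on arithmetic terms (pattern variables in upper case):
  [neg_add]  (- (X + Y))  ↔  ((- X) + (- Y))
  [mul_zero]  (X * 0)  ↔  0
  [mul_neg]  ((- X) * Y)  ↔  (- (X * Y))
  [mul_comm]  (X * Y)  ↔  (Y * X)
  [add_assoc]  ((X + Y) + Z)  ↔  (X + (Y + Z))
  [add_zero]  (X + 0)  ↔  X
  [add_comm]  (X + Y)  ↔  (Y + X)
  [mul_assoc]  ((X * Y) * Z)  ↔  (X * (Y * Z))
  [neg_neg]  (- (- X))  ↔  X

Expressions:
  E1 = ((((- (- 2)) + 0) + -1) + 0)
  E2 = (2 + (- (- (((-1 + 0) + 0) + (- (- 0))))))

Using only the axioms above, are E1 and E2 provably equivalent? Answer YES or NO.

YES

step 1: add_zero (→) rewrites ((((- (- 2)) + 0) + -1) + 0) into (((- (- 2)) + 0) + -1)
step 2: add_zero (→) rewrites ((- (- 2)) + 0) into (- (- 2)), now ((- (- 2)) + -1)
step 3: neg_neg (→) rewrites (- (- 2)) into 2, now (2 + -1)
step 4: add_zero (←) rewrites -1 into (-1 + 0), now (2 + (-1 + 0))
step 5: neg_neg (←) rewrites 0 into (- (- 0)), now (2 + (-1 + (- (- 0))))
step 6: add_zero (←) rewrites -1 into (-1 + 0), now (2 + ((-1 + 0) + (- (- 0))))
step 7: add_zero (←) rewrites -1 into (-1 + 0), now (2 + (((-1 + 0) + 0) + (- (- 0))))
step 8: neg_neg (←) rewrites (((-1 + 0) + 0) + (- (- 0))) into (- (- (((-1 + 0) + 0) + (- (- 0))))), which is E2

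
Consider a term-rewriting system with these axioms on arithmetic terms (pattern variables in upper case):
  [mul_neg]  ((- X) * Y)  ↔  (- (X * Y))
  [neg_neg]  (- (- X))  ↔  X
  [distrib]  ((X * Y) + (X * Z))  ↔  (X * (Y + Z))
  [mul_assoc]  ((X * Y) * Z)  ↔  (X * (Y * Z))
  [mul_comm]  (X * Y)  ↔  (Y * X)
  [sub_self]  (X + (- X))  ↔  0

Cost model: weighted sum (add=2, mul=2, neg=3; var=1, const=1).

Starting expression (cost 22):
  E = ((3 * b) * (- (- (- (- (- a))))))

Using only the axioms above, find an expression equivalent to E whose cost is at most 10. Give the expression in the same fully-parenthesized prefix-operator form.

((3 * b) * (- a))   [cost 10]

1. [neg_neg →] (- (- (- (- a))))  →  (- (- a));  E = ((3 * b) * (- (- (- a))))
2. [neg_neg →] (- (- a))  →  a;  cost 10 ≤ 10, done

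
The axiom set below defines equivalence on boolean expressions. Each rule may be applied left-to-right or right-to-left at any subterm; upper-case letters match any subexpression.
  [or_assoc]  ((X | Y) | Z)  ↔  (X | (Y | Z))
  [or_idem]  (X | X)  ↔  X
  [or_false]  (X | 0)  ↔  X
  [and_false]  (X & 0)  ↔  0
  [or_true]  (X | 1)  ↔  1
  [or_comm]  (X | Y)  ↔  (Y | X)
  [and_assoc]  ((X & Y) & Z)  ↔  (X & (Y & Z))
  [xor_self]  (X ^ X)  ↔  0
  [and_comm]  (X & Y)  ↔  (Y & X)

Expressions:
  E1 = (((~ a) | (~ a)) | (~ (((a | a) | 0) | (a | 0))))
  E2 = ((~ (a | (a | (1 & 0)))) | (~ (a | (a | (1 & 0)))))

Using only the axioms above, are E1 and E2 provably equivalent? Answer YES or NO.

YES

step 1: or_idem (→) rewrites (a | a) into a, now (((~ a) | (~ a)) | (~ ((a | 0) | (a | 0))))
step 2: or_idem (→) rewrites ((~ a) | (~ a)) into (~ a), now ((~ a) | (~ ((a | 0) | (a | 0))))
step 3: or_idem (→) rewrites ((a | 0) | (a | 0)) into (a | 0), now ((~ a) | (~ (a | 0)))
step 4: or_false (→) rewrites (a | 0) into a, now ((~ a) | (~ a))
step 5: or_idem (→) rewrites ((~ a) | (~ a)) into (~ a)
step 6: or_idem (←) rewrites a into (a | a), now (~ (a | a))
step 7: or_false (←) rewrites a into (a | 0), now (~ (a | (a | 0)))
step 8: and_false (←) rewrites 0 into (1 & 0), now (~ (a | (a | (1 & 0))))
step 9: or_idem (←) rewrites (~ (a | (a | (1 & 0)))) into ((~ (a | (a | (1 & 0)))) | (~ (a | (a | (1 & 0))))), which is E2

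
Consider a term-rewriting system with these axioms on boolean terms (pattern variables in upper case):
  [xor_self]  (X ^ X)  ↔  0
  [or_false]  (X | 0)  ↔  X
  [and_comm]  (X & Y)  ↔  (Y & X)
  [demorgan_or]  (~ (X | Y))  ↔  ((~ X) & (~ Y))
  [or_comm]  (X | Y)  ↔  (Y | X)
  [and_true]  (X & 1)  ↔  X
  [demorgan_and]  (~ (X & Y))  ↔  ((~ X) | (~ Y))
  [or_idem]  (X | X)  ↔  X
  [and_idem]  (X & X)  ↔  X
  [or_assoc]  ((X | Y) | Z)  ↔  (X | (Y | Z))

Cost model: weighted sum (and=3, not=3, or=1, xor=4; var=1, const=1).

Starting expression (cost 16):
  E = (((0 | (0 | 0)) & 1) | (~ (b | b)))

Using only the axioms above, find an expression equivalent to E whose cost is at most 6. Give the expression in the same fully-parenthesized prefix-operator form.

1. [or_false →] (0 | 0)  →  0;  E = (((0 | 0) & 1) | (~ (b | b)))
2. [and_true →] ((0 | 0) & 1)  →  (0 | 0);  E = ((0 | 0) | (~ (b | b)))
3. [or_false →] (0 | 0)  →  0;  E = (0 | (~ (b | b)))
4. [or_idem →] (b | b)  →  b;  cost 6 ≤ 6, done

(0 | (~ b))   [cost 6]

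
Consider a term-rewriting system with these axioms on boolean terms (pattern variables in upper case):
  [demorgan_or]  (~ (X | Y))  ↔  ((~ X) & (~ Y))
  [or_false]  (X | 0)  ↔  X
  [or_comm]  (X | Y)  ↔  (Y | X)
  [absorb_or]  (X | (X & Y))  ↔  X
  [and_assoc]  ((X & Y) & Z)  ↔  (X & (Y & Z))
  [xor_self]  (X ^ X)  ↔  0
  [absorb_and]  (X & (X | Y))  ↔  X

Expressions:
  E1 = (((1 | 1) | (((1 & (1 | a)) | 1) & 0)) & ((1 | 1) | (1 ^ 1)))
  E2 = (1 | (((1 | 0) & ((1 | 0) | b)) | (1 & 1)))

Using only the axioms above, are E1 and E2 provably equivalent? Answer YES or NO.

YES

step 1: absorb_and (→) rewrites (1 & (1 | a)) into 1, now (((1 | 1) | ((1 | 1) & 0)) & ((1 | 1) | (1 ^ 1)))
step 2: absorb_or (→) rewrites ((1 | 1) | ((1 | 1) & 0)) into (1 | 1), now ((1 | 1) & ((1 | 1) | (1 ^ 1)))
step 3: xor_self (→) rewrites (1 ^ 1) into 0, now ((1 | 1) & ((1 | 1) | 0))
step 4: absorb_and (→) rewrites ((1 | 1) & ((1 | 1) | 0)) into (1 | 1)
step 5: absorb_or (←) rewrites 1 into (1 | (1 & 1)), now (1 | (1 | (1 & 1)))
step 6: or_false (←) rewrites 1 into (1 | 0), now (1 | ((1 | 0) | (1 & 1)))
step 7: absorb_and (←) rewrites (1 | 0) into ((1 | 0) & ((1 | 0) | b)), which is E2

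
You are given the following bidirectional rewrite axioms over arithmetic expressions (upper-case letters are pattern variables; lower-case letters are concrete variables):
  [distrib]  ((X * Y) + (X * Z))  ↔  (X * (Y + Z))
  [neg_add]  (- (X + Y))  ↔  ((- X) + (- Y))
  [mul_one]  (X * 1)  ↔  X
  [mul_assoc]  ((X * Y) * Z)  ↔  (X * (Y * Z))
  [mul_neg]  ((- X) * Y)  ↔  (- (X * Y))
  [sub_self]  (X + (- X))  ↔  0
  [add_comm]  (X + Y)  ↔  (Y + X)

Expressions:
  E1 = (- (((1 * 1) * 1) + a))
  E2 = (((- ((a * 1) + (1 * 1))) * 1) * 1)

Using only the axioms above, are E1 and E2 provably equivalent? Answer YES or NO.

YES

(1) ((1 * 1) * 1)  =[mul_one →]=  (1 * 1)    ⊢ (- ((1 * 1) + a))
(2) ((1 * 1) + a)  =[add_comm →]=  (a + (1 * 1))    ⊢ (- (a + (1 * 1)))
(3) (1 * 1)  =[mul_one →]=  1    ⊢ (- (a + 1))
(4) (- (a + 1))  =[mul_one ←]=  ((- (a + 1)) * 1)
(5) a  =[mul_one ←]=  (a * 1)    ⊢ ((- ((a * 1) + 1)) * 1)
(6) 1  =[mul_one ←]=  (1 * 1)    ⊢ ((- ((a * 1) + (1 * 1))) * 1)
(7) ((- ((a * 1) + (1 * 1))) * 1)  =[mul_one ←]=  (((- ((a * 1) + (1 * 1))) * 1) * 1)    ⊢ E2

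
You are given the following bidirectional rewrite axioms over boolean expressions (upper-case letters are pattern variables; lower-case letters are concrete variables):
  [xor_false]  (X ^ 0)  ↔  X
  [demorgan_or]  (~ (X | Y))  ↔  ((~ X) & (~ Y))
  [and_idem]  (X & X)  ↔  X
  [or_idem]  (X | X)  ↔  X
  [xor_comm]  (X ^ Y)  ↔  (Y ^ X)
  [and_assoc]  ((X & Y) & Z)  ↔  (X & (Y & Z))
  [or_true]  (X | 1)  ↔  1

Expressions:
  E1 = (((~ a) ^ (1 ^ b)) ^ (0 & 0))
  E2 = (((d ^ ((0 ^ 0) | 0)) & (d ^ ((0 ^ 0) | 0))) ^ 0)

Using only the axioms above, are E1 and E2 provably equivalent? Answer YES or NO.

The axioms are sound identities: if E1 ↔* E2 then E1 and E2 evaluate identically under any assignment.
Under a=0, b=0, d=1: E1 evaluates to 0, E2 to 1. Distinct ⇒ no rewrite sequence connects them.

NO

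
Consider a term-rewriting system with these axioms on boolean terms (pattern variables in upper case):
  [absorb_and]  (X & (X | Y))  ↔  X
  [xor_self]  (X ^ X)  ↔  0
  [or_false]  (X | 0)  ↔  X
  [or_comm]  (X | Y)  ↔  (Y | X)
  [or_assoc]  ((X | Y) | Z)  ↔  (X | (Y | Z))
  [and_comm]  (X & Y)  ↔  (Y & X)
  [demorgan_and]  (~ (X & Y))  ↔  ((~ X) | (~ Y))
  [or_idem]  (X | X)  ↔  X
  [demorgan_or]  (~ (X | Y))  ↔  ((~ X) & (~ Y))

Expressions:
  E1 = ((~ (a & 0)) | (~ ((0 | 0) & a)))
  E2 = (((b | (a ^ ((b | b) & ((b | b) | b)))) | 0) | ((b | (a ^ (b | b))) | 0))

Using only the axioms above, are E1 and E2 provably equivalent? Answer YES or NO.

Every axiom is a valid identity, so a rewrite proof would force E1 and E2 to agree under every assignment.
At a=0, b=0: E1 = 1 but E2 = 0; they differ, so no derivation exists.

NO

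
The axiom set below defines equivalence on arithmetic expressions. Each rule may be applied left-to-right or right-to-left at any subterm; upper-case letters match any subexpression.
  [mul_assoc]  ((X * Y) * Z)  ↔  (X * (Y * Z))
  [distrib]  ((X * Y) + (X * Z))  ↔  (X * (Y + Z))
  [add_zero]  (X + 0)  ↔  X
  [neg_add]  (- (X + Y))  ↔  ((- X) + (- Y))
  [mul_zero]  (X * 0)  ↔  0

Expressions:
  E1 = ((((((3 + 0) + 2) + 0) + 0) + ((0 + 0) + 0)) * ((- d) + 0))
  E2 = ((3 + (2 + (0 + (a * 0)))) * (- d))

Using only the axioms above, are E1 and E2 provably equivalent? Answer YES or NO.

YES

step 1: add_zero (→) rewrites ((((3 + 0) + 2) + 0) + 0) into (((3 + 0) + 2) + 0), now (((((3 + 0) + 2) + 0) + ((0 + 0) + 0)) * ((- d) + 0))
step 2: add_zero (→) rewrites ((- d) + 0) into (- d), now (((((3 + 0) + 2) + 0) + ((0 + 0) + 0)) * (- d))
step 3: add_zero (→) rewrites (((3 + 0) + 2) + 0) into ((3 + 0) + 2), now ((((3 + 0) + 2) + ((0 + 0) + 0)) * (- d))
step 4: add_zero (→) rewrites (0 + 0) into 0, now ((((3 + 0) + 2) + (0 + 0)) * (- d))
step 5: add_zero (→) rewrites (0 + 0) into 0, now ((((3 + 0) + 2) + 0) * (- d))
step 6: add_zero (→) rewrites (3 + 0) into 3, now (((3 + 2) + 0) * (- d))
step 7: add_zero (→) rewrites ((3 + 2) + 0) into (3 + 2), now ((3 + 2) * (- d))
step 8: add_zero (←) rewrites 2 into (2 + 0), now ((3 + (2 + 0)) * (- d))
step 9: add_zero (←) rewrites 0 into (0 + 0), now ((3 + (2 + (0 + 0))) * (- d))
step 10: mul_zero (←) rewrites 0 into (a * 0), which is E2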